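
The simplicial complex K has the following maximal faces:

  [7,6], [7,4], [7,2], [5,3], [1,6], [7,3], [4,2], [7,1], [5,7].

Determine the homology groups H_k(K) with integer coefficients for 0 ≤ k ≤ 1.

K has 7 vertices, 9 edges.
rank ∂_0 = 0, rank ∂_1 = 6 ⇒ b_0 = 7 − 0 − 6 = 1; all invariant factors of ∂_1 are 1 so no torsion. So H_0 ≅ Z.
rank ∂_1 = 6, rank ∂_2 = 0 ⇒ b_1 = 9 − 6 − 0 = 3. So H_1 ≅ Z^3.

H_0 = Z,  H_1 = Z^3.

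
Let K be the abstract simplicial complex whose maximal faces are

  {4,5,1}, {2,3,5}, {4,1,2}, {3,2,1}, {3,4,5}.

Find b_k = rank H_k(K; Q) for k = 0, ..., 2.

Fix the vertex order 1 < 2 < 3 < 4 < 5 and write every simplex with vertices in increasing order. Then dim K = 2 and the simplices of K are:

  0-simplices (5): [1], [2], [3], [4], [5]
  1-simplices (10): [1,2], [1,3], [1,4], [1,5], [2,3], [2,4], [2,5], [3,4], [3,5], [4,5]
  2-simplices (5): [1,2,3], [1,2,4], [1,4,5], [2,3,5], [3,4,5]

giving chain groups C_0 ≅ Z^5, C_1 ≅ Z^10, C_2 ≅ Z^5.

The boundary map ∂_1: C_1 → C_0 is given by ∂[p,q] = [q] − [p].
This gives a 5×10 integer matrix of rank 4; reducing to Smith normal form yields diagonal entries (1,1,1,1).

Boundary ∂_2: C_2 → C_1 acts by ∂[p,q,r] = [q,r] − [p,r] + [p,q]. For instance
  ∂[3,4,5] = [4,5] − [3,5] + [3,4],
  ∂[1,2,4] = [2,4] − [1,4] + [1,2].
This gives a 10×5 integer matrix of rank 5; reducing to Smith normal form yields diagonal entries (1,1,1,1,1).

From H_k ≅ ker(∂_k) / im(∂_{k+1}) we obtain:

  H_0: rank C_0 − rank ∂_1 = 5 − 4 = 1, and the invariant factors of ∂_1 are all 1, so H_0 = Z.
  H_1: rank ker ∂_1 − rank ∂_2 = (10 − 4) − 5 = 1, and the invariant factors of ∂_2 are all 1, so H_1 = Z.
  H_2: rank ker ∂_2 − rank ∂_3 = (5 − 5) − 0 = 0, and there is no ∂_3, so H_2 = 0.

Hence the Betti numbers are b_0 = 1, b_1 = 1, b_2 = 0.

b_0 = 1, b_1 = 1, b_2 = 0.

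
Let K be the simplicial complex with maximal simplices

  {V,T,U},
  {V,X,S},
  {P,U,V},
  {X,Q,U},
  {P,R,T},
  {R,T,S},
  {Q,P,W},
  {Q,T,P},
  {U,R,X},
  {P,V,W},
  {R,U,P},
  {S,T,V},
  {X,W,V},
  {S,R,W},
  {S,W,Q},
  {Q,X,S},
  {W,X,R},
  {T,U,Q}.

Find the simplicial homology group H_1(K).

H_1 = Z ⊕ Z_2.

K has 9 vertices, 27 edges, 18 triangles.
rank ∂_1 = 8, rank ∂_2 = 18 ⇒ b_1 = 27 − 8 − 18 = 1; ∂_2 has invariant factor(s) [2] giving torsion. So H_1 = Z ⊕ Z_2.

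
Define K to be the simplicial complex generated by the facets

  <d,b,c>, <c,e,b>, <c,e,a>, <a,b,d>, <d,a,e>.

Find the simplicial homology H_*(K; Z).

H_0 = Z,  H_1 = Z,  H_2 = 0.

Fix the vertex order a < b < c < d < e and write every simplex with vertices in increasing order. Then dim K = 2 and the simplices of K are:

  0-simplices (5): a, b, c, d, e
  1-simplices (10): ab, ac, ad, ae, bc, bd, be, cd, ce, de
  2-simplices (5): abd, ace, ade, bcd, bce

giving chain groups C_0 ≅ Z^5, C_1 ≅ Z^10, C_2 ≅ Z^5.

∂_1: C_1 → C_0 maps an edge to its endpoints' difference, ∂[p,q] = q − p. For instance
  ∂be = e − b.
The resulting 5×10 matrix has rank 4, and its Smith normal form has invariant factors (1,1,1,1).

Boundary ∂_2: C_2 → C_1 maps a triangle to the signed sum of its edges. For instance
  ∂ade = de − ae + ad,
  ∂ace = ce − ae + ac.
The resulting 10×5 matrix has rank 5, and its Smith normal form has invariant factors (1,1,1,1,1).

Reading off H_k = ker ∂_k / im ∂_{k+1}:

  H_0: rank C_0 − rank ∂_1 = 5 − 4 = 1, and the invariant factors of ∂_1 are all 1, so H_0 = Z.
  H_1: rank ker ∂_1 − rank ∂_2 = (10 − 4) − 5 = 1, and the invariant factors of ∂_2 are all 1, so H_1 = Z.
  H_2: rank ker ∂_2 − rank ∂_3 = (5 − 5) − 0 = 0, and there is no ∂_3, so H_2 = 0.

As a check, the Euler characteristic is 5 − 10 + 5 = 0, which agrees with 1 − 1 + 0 = 0.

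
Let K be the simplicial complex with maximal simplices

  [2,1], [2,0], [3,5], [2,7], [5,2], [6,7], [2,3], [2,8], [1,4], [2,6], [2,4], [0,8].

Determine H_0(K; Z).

Fix the vertex order 0 < 1 < 2 < 3 < 4 < 5 < 6 < 7 < 8 and write every simplex with vertices in increasing order. Then dim K = 1 and the simplices of K are:

  0-simplices (9): [0], [1], [2], [3], [4], [5], [6], [7], [8]
  1-simplices (12): [0,2], [0,8], [1,2], [1,4], [2,3], [2,4], [2,5], [2,6], [2,7], [2,8], [3,5], [6,7]

so the chain groups are C_0 ≅ Z^9, C_1 ≅ Z^12.

∂_1: C_1 → C_0 is given by ∂[p,q] = [q] − [p].
The resulting 9×12 matrix has rank 8, and its Smith normal form has invariant factors (1,1,1,1,1,1,1,1).

From H_k ≅ ker(∂_k) / im(∂_{k+1}) we obtain:

  H_0: rank C_0 − rank ∂_1 = 9 − 8 = 1, and the invariant factors of ∂_1 are all 1, so H_0 = Z.

H_0 = Z.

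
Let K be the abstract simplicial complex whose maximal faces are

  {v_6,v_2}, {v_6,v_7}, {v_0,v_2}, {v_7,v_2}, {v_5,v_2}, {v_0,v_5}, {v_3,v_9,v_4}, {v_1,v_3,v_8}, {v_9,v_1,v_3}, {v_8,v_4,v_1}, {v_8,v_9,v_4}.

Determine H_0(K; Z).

H_0 = Z^2.

Fix the vertex order v_0 < v_1 < v_2 < v_3 < v_4 < v_5 < v_6 < v_7 < v_8 < v_9 and write every simplex with vertices in increasing order. Then dim K = 2 and the simplices of K are:

  0-simplices (10): [v_0], [v_1], [v_2], [v_3], [v_4], [v_5], [v_6], [v_7], [v_8], [v_9]
  1-simplices (16): (16 of them)
  2-simplices (5): [v_1,v_3,v_8], [v_1,v_3,v_9], [v_1,v_4,v_8], [v_3,v_4,v_9], [v_4,v_8,v_9]

Hence C_0 ≅ Z^10, C_1 ≅ Z^16, C_2 ≅ Z^5.

The boundary map ∂_1: C_1 → C_0 maps an edge to its endpoints' difference, ∂[p,q] = q − p. For instance
  ∂[v_8,v_9] = [v_9] − [v_8].
The resulting 10×16 matrix has rank 8, and its Smith normal form has invariant factors (1,1,1,1,1,1,1,1).

The boundary map ∂_2: C_2 → C_1 sends each 2-simplex [p,q,r] to [q,r] − [p,r] + [p,q]. For instance
  ∂[v_1,v_3,v_9] = [v_3,v_9] − [v_1,v_9] + [v_1,v_3],
  ∂[v_1,v_3,v_8] = [v_3,v_8] − [v_1,v_8] + [v_1,v_3].
The resulting 16×5 matrix has rank 5, and its Smith normal form has invariant factors (1,1,1,1,1).

From H_k ≅ ker(∂_k) / im(∂_{k+1}) we obtain:

  H_0: rank C_0 − rank ∂_1 = 10 − 8 = 2, and the invariant factors of ∂_1 are all 1, so H_0 ≅ Z^2.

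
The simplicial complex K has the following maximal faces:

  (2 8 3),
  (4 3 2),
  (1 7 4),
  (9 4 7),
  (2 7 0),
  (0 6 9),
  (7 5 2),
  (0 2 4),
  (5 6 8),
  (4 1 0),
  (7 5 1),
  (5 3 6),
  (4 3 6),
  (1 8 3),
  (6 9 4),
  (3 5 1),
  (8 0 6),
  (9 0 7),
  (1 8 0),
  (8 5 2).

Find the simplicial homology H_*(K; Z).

We work with the vertex ordering 0 < 1 < 2 < 3 < 4 < 5 < 6 < 7 < 8 < 9. The simplices of K, each written with vertices in increasing order, are:

  0-simplices (10): [0], [1], [2], [3], [4], [5], [6], [7], [8], [9]
  1-simplices (30): (30 of them)
  2-simplices (20): (20 of them)

giving chain groups C_0 ≅ Z^10, C_1 ≅ Z^30, C_2 ≅ Z^20.

Boundary ∂_1: C_1 → C_0 sends each edge [p,q] (with p < q) to q − p.
As a 10×30 matrix over Z this has rank 9, with invariant factors (1,1,1,1,1,1,1,1,1).

∂_2: C_2 → C_1 maps a triangle to the signed sum of its edges. For instance
  ∂[1,3,8] = [3,8] − [1,8] + [1,3],
  ∂[0,2,4] = [2,4] − [0,4] + [0,2].
This gives a 30×20 integer matrix of rank 20; reducing to Smith normal form yields diagonal entries (1,1,1,1,1,1,1,1,1,1,1,1,1,1,1,1,1,1,1,2).

Computing H_k = (kernel of ∂_k) / (image of ∂_{k+1}):

  H_0: rank C_0 − rank ∂_1 = 10 − 9 = 1, and the invariant factors of ∂_1 are all 1, so H_0 = Z.
  H_1: rank ker ∂_1 − rank ∂_2 = (30 − 9) − 20 = 1, and ∂_2 has invariant factor 2 > 1, so H_1 = Z ⊕ Z/2Z.
  H_2: rank ker ∂_2 − rank ∂_3 = (20 − 20) − 0 = 0, and there is no ∂_3, so H_2 = 0.

H_0 = Z,  H_1 = Z ⊕ Z/2Z,  H_2 = 0.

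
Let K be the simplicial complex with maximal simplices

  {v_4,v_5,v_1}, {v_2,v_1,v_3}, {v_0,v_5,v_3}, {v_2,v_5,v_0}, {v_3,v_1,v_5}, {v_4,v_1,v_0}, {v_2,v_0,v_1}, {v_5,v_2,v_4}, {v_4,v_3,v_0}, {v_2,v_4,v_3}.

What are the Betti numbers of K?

We work with the vertex ordering v_0 < v_1 < v_2 < v_3 < v_4 < v_5. The simplices of K, each written with vertices in increasing order, are:

  0-simplices (6): [v_0], [v_1], [v_2], [v_3], [v_4], [v_5]
  1-simplices (15): (15 of them)
  2-simplices (10): [v_0,v_1,v_2], [v_0,v_1,v_4], [v_0,v_2,v_5], [v_0,v_3,v_4], [v_0,v_3,v_5], [v_1,v_2,v_3], [v_1,v_3,v_5], [v_1,v_4,v_5], [v_2,v_3,v_4], [v_2,v_4,v_5]

Hence C_0 ≅ Z^6, C_1 ≅ Z^15, C_2 ≅ Z^10.

∂_1: C_1 → C_0 is given by ∂[p,q] = [q] − [p]. For instance
  ∂[v_1,v_3] = [v_3] − [v_1].
This gives a 6×15 integer matrix of rank 5; reducing to Smith normal form yields diagonal entries (1,1,1,1,1).

The boundary map ∂_2: C_2 → C_1 maps a triangle to the signed sum of its edges. For instance
  ∂[v_0,v_2,v_5] = [v_2,v_5] − [v_0,v_5] + [v_0,v_2],
  ∂[v_1,v_2,v_3] = [v_2,v_3] − [v_1,v_3] + [v_1,v_2].
The resulting 15×10 matrix has rank 10, and its Smith normal form has invariant factors (1,1,1,1,1,1,1,1,1,2).

Computing H_k = (kernel of ∂_k) / (image of ∂_{k+1}):

  H_0: rank C_0 − rank ∂_1 = 6 − 5 = 1, and the invariant factors of ∂_1 are all 1, so H_0 = Z.
  H_1: rank ker ∂_1 − rank ∂_2 = (15 − 5) − 10 = 0, and ∂_2 has invariant factor 2 > 1, so H_1 = Z/2.
  H_2: rank ker ∂_2 − rank ∂_3 = (10 − 10) − 0 = 0, and there is no ∂_3, so H_2 = 0.

Hence the Betti numbers are b_0 = 1, b_1 = 0, b_2 = 0.

b_0 = 1, b_1 = 0, b_2 = 0.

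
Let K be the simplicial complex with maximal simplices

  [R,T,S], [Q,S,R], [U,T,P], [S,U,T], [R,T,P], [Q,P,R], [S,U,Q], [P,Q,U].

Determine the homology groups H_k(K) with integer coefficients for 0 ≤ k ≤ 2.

H_0 ≅ Z,  H_1 = 0,  H_2 ≅ Z.

K has 6 vertices, 12 edges, 8 triangles.
rank ∂_0 = 0, rank ∂_1 = 5 ⇒ b_0 = 6 − 0 − 5 = 1; all invariant factors of ∂_1 are 1 so no torsion. So H_0 = Z.
rank ∂_1 = 5, rank ∂_2 = 7 ⇒ b_1 = 12 − 5 − 7 = 0; all invariant factors of ∂_2 are 1 so no torsion. So H_1 = 0.
rank ∂_2 = 7, rank ∂_3 = 0 ⇒ b_2 = 8 − 7 − 0 = 1. So H_2 = Z.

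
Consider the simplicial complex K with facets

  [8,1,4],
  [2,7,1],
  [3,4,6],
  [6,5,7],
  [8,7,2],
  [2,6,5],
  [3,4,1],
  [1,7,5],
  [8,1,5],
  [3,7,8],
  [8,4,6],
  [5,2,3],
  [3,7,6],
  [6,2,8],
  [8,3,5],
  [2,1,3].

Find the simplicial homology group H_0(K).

We work with the vertex ordering 1 < 2 < 3 < 4 < 5 < 6 < 7 < 8. The simplices of K, each written with vertices in increasing order, are:

  0-simplices (8): [1], [2], [3], [4], [5], [6], [7], [8]
  1-simplices (24): (24 of them)
  2-simplices (16): [1,2,3], [1,2,7], [1,3,4], [1,4,8], [1,5,7], [1,5,8], [2,3,5], [2,5,6], [2,6,8], [2,7,8], [3,4,6], [3,5,8], [3,6,7], [3,7,8], [4,6,8], [5,6,7]

giving chain groups C_0 ≅ Z^8, C_1 ≅ Z^24, C_2 ≅ Z^16.

The boundary map ∂_1: C_1 → C_0 is given by ∂[p,q] = [q] − [p].
The 8×24 boundary matrix has rank 7 and Smith normal form diag(1,1,1,1,1,1,1).

The boundary map ∂_2: C_2 → C_1 sends each 2-simplex [p,q,r] to [q,r] − [p,r] + [p,q]. For instance
  ∂[1,2,7] = [2,7] − [1,7] + [1,2],
  ∂[2,6,8] = [6,8] − [2,8] + [2,6].
This gives a 24×16 integer matrix of rank 15; reducing to Smith normal form yields diagonal entries (1,1,1,1,1,1,1,1,1,1,1,1,1,1,1).

From H_k ≅ ker(∂_k) / im(∂_{k+1}) we obtain:

  H_0: rank C_0 − rank ∂_1 = 8 − 7 = 1, and the invariant factors of ∂_1 are all 1, so H_0 = Z.

H_0 = Z.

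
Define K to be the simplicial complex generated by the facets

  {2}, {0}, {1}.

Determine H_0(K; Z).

H_0 = Z^3.

We work with the vertex ordering 0 < 1 < 2. The simplices of K, each written with vertices in increasing order, are:

  0-simplices (3): [0], [1], [2]

Hence C_0 ≅ Z^3.

From H_k ≅ ker(∂_k) / im(∂_{k+1}) we obtain:

  H_0: rank C_0 − rank ∂_1 = 3 − 0 = 3, and there is no ∂_1, so H_0 ≅ Z^3.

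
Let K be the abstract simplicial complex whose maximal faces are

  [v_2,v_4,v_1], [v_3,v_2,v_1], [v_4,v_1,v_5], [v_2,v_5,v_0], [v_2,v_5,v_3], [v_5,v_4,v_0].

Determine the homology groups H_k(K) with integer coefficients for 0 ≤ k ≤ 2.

H_0 ≅ Z,  H_1 ≅ Z,  H_2 = 0.

Fix the vertex order v_0 < v_1 < v_2 < v_3 < v_4 < v_5 and write every simplex with vertices in increasing order. Then dim K = 2 and the simplices of K are:

  0-simplices (6): [v_0], [v_1], [v_2], [v_3], [v_4], [v_5]
  1-simplices (12): [v_0,v_2], [v_0,v_4], [v_0,v_5], [v_1,v_2], [v_1,v_3], [v_1,v_4], [v_1,v_5], [v_2,v_3], [v_2,v_4], [v_2,v_5], [v_3,v_5], [v_4,v_5]
  2-simplices (6): [v_0,v_2,v_5], [v_0,v_4,v_5], [v_1,v_2,v_3], [v_1,v_2,v_4], [v_1,v_4,v_5], [v_2,v_3,v_5]

giving chain groups C_0 ≅ Z^6, C_1 ≅ Z^12, C_2 ≅ Z^6.

Boundary ∂_1: C_1 → C_0 is given by ∂[p,q] = [q] − [p]. For instance
  ∂[v_1,v_2] = [v_2] − [v_1].
As a 6×12 matrix over Z this has rank 5, with invariant factors (1,1,1,1,1).

Boundary ∂_2: C_2 → C_1 acts by ∂[p,q,r] = [q,r] − [p,r] + [p,q]. For instance
  ∂[v_1,v_2,v_3] = [v_2,v_3] − [v_1,v_3] + [v_1,v_2],
  ∂[v_2,v_3,v_5] = [v_3,v_5] − [v_2,v_5] + [v_2,v_3].
This gives a 12×6 integer matrix of rank 6; reducing to Smith normal form yields diagonal entries (1,1,1,1,1,1).

Computing H_k = (kernel of ∂_k) / (image of ∂_{k+1}):

  H_0: rank C_0 − rank ∂_1 = 6 − 5 = 1, and the invariant factors of ∂_1 are all 1, so H_0 = Z.
  H_1: rank ker ∂_1 − rank ∂_2 = (12 − 5) − 6 = 1, and the invariant factors of ∂_2 are all 1, so H_1 = Z.
  H_2: rank ker ∂_2 − rank ∂_3 = (6 − 6) − 0 = 0, and there is no ∂_3, so H_2 = 0.

As a check, the Euler characteristic is 6 − 12 + 6 = 0, which agrees with 1 − 1 + 0 = 0.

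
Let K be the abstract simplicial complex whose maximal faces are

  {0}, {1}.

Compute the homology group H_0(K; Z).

H_0 ≅ Z^2.

K has 2 vertices.
rank ∂_0 = 0, rank ∂_1 = 0 ⇒ b_0 = 2 − 0 − 0 = 2. So H_0 ≅ Z^2.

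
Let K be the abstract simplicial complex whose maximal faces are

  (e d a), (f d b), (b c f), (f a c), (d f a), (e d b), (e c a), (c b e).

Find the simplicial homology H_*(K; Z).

K has 6 vertices, 12 edges, 8 triangles.
rank ∂_0 = 0, rank ∂_1 = 5 ⇒ b_0 = 6 − 0 − 5 = 1; all invariant factors of ∂_1 are 1 so no torsion. So H_0 ≅ Z.
rank ∂_1 = 5, rank ∂_2 = 7 ⇒ b_1 = 12 − 5 − 7 = 0; all invariant factors of ∂_2 are 1 so no torsion. So H_1 ≅ 0.
rank ∂_2 = 7, rank ∂_3 = 0 ⇒ b_2 = 8 − 7 − 0 = 1. So H_2 ≅ Z.

H_0 ≅ Z,  H_1 = 0,  H_2 ≅ Z.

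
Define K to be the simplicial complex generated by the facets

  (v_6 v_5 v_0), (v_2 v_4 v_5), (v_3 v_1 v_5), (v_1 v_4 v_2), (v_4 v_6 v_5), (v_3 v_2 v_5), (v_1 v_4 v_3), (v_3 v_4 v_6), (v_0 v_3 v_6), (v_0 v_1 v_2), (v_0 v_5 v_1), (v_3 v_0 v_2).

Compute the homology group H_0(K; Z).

H_0 = Z.

We work with the vertex ordering v_0 < v_1 < v_2 < v_3 < v_4 < v_5 < v_6. The simplices of K, each written with vertices in increasing order, are:

  0-simplices (7): [v_0], [v_1], [v_2], [v_3], [v_4], [v_5], [v_6]
  1-simplices (18): (18 of them)
  2-simplices (12): (12 of them)

so the chain groups are C_0 ≅ Z^7, C_1 ≅ Z^18, C_2 ≅ Z^12.

Boundary ∂_1: C_1 → C_0 sends each edge [p,q] (with p < q) to q − p. For instance
  ∂[v_2,v_5] = [v_5] − [v_2].
This gives a 7×18 integer matrix of rank 6; reducing to Smith normal form yields diagonal entries (1,1,1,1,1,1).

The boundary map ∂_2: C_2 → C_1 acts by ∂[p,q,r] = [q,r] − [p,r] + [p,q]. For instance
  ∂[v_0,v_3,v_6] = [v_3,v_6] − [v_0,v_6] + [v_0,v_3],
  ∂[v_2,v_3,v_5] = [v_3,v_5] − [v_2,v_5] + [v_2,v_3].
This gives a 18×12 integer matrix of rank 12; reducing to Smith normal form yields diagonal entries (1,1,1,1,1,1,1,1,1,1,1,2).

From H_k ≅ ker(∂_k) / im(∂_{k+1}) we obtain:

  H_0: rank C_0 − rank ∂_1 = 7 − 6 = 1, and the invariant factors of ∂_1 are all 1, so H_0 = Z.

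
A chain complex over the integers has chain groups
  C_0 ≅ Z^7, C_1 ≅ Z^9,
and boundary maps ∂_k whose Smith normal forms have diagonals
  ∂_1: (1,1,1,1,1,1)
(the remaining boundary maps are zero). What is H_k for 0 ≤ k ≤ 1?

H_0: b_0 = 7 − 0 − 6 = 1; torsion from ∂_1 factors > 1: none. So H_0 = Z.
H_1: b_1 = 9 − 6 − 0 = 3; torsion from ∂_2 factors > 1: none. So H_1 = Z^3.

H_0 = Z,  H_1 = Z^3.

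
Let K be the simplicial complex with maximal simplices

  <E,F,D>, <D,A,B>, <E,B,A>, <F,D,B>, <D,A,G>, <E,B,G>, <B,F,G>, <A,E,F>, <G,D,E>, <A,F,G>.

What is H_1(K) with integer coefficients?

Order the vertices as A < B < D < E < F < G. Listing each simplex with vertices in this order, K has dimension 2 with simplices:

  0-simplices (6): A, B, D, E, F, G
  1-simplices (15): AB, AD, AE, AF, AG, BD, BE, BF, BG, DE, DF, DG, EF, EG, FG
  2-simplices (10): ABD, ABE, ADG, AEF, AFG, BDF, BEG, BFG, DEF, DEG

Hence C_0 ≅ Z^6, C_1 ≅ Z^15, C_2 ≅ Z^10.

Boundary ∂_1: C_1 → C_0 sends each edge [p,q] (with p < q) to q − p.
The resulting 6×15 matrix has rank 5, and its Smith normal form has invariant factors (1,1,1,1,1).

∂_2: C_2 → C_1 sends each 2-simplex [p,q,r] to [q,r] − [p,r] + [p,q]. For instance
  ∂DEF = EF − DF + DE,
  ∂ADG = DG − AG + AD.
This gives a 15×10 integer matrix of rank 10; reducing to Smith normal form yields diagonal entries (1,1,1,1,1,1,1,1,1,2).

Computing H_k = (kernel of ∂_k) / (image of ∂_{k+1}):

  H_1: rank ker ∂_1 − rank ∂_2 = (15 − 5) − 10 = 0, and ∂_2 has invariant factor 2 > 1, so H_1 ≅ Z_2.

H_1 ≅ Z_2.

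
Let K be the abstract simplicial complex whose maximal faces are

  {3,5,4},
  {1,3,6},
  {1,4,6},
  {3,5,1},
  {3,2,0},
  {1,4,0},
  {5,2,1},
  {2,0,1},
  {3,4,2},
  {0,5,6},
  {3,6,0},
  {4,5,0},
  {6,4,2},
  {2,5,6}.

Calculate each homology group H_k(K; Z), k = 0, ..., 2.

H_0 ≅ Z,  H_1 ≅ Z^2,  H_2 ≅ Z.

K has 7 vertices, 21 edges, 14 triangles.
rank ∂_0 = 0, rank ∂_1 = 6 ⇒ b_0 = 7 − 0 − 6 = 1; all invariant factors of ∂_1 are 1 so no torsion. So H_0 = Z.
rank ∂_1 = 6, rank ∂_2 = 13 ⇒ b_1 = 21 − 6 − 13 = 2; all invariant factors of ∂_2 are 1 so no torsion. So H_1 = Z^2.
rank ∂_2 = 13, rank ∂_3 = 0 ⇒ b_2 = 14 − 13 − 0 = 1. So H_2 = Z.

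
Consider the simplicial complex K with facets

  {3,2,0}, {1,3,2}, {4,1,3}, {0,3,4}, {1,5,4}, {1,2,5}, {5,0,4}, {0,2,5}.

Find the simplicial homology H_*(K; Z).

Take the total order 0 < 1 < 2 < 3 < 4 < 5 on the vertex set. Then K (dimension 2) consists of the simplices:

  0-simplices (6): [0], [1], [2], [3], [4], [5]
  1-simplices (12): [0,2], [0,3], [0,4], [0,5], [1,2], [1,3], [1,4], [1,5], [2,3], [2,5], [3,4], [4,5]
  2-simplices (8): [0,2,3], [0,2,5], [0,3,4], [0,4,5], [1,2,3], [1,2,5], [1,3,4], [1,4,5]

Hence C_0 ≅ Z^6, C_1 ≅ Z^12, C_2 ≅ Z^8.

∂_1: C_1 → C_0 maps an edge to its endpoints' difference, ∂[p,q] = q − p. For instance
  ∂[0,5] = [5] − [0].
The resulting 6×12 matrix has rank 5, and its Smith normal form has invariant factors (1,1,1,1,1).

∂_2: C_2 → C_1 acts by ∂[p,q,r] = [q,r] − [p,r] + [p,q]. For instance
  ∂[0,2,3] = [2,3] − [0,3] + [0,2],
  ∂[1,2,5] = [2,5] − [1,5] + [1,2].
The resulting 12×8 matrix has rank 7, and its Smith normal form has invariant factors (1,1,1,1,1,1,1).

Reading off H_k = ker ∂_k / im ∂_{k+1}:

  H_0: rank C_0 − rank ∂_1 = 6 − 5 = 1, and the invariant factors of ∂_1 are all 1, so H_0 ≅ Z.
  H_1: rank ker ∂_1 − rank ∂_2 = (12 − 5) − 7 = 0, and the invariant factors of ∂_2 are all 1, so H_1 ≅ 0.
  H_2: rank ker ∂_2 − rank ∂_3 = (8 − 7) − 0 = 1, and there is no ∂_3, so H_2 ≅ Z.

As a check, the Euler characteristic is 6 − 12 + 8 = 2, which agrees with 1 − 0 + 1 = 2.
(K is a triangulation of the 2-sphere S^2.)

H_0 ≅ Z,  H_1 = 0,  H_2 ≅ Z.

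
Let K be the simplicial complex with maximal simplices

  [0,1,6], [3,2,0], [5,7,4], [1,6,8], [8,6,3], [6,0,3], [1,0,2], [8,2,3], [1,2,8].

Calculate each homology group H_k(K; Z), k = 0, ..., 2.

H_0 ≅ Z^2,  H_1 = 0,  H_2 ≅ Z.

Fix the vertex order 0 < 1 < 2 < 3 < 4 < 5 < 6 < 7 < 8 and write every simplex with vertices in increasing order. Then dim K = 2 and the simplices of K are:

  0-simplices (9): [0], [1], [2], [3], [4], [5], [6], [7], [8]
  1-simplices (15): [0,1], [0,2], [0,3], [0,6], [1,2], [1,6], [1,8], [2,3], [2,8], [3,6], [3,8], [4,5], [4,7], [5,7], [6,8]
  2-simplices (9): [0,1,2], [0,1,6], [0,2,3], [0,3,6], [1,2,8], [1,6,8], [2,3,8], [3,6,8], [4,5,7]

Hence C_0 ≅ Z^9, C_1 ≅ Z^15, C_2 ≅ Z^9.

Boundary ∂_1: C_1 → C_0 is given by ∂[p,q] = [q] − [p]. For instance
  ∂[0,6] = [6] − [0].
The 9×15 boundary matrix has rank 7 and Smith normal form diag(1,1,1,1,1,1,1).

The boundary map ∂_2: C_2 → C_1 maps a triangle to the signed sum of its edges. For instance
  ∂[0,1,2] = [1,2] − [0,2] + [0,1],
  ∂[3,6,8] = [6,8] − [3,8] + [3,6].
As a 15×9 matrix over Z this has rank 8, with invariant factors (1,1,1,1,1,1,1,1).

Computing H_k = (kernel of ∂_k) / (image of ∂_{k+1}):

  H_0: rank C_0 − rank ∂_1 = 9 − 7 = 2, and the invariant factors of ∂_1 are all 1, so H_0 = Z^2.
  H_1: rank ker ∂_1 − rank ∂_2 = (15 − 7) − 8 = 0, and the invariant factors of ∂_2 are all 1, so H_1 = 0.
  H_2: rank ker ∂_2 − rank ∂_3 = (9 − 8) − 0 = 1, and there is no ∂_3, so H_2 = Z.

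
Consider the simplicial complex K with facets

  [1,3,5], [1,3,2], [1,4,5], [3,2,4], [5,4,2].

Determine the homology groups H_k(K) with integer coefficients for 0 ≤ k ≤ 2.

H_0 ≅ Z,  H_1 ≅ Z,  H_2 = 0.

K has 5 vertices, 10 edges, 5 triangles.
rank ∂_0 = 0, rank ∂_1 = 4 ⇒ b_0 = 5 − 0 − 4 = 1; all invariant factors of ∂_1 are 1 so no torsion. So H_0 = Z.
rank ∂_1 = 4, rank ∂_2 = 5 ⇒ b_1 = 10 − 4 − 5 = 1; all invariant factors of ∂_2 are 1 so no torsion. So H_1 = Z.
rank ∂_2 = 5, rank ∂_3 = 0 ⇒ b_2 = 5 − 5 − 0 = 0. So H_2 = 0.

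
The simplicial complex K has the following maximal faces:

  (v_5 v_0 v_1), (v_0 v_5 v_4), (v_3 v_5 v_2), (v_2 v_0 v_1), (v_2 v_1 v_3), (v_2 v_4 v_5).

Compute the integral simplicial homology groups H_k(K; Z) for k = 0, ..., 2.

H_0 = Z,  H_1 = Z,  H_2 = 0.

Order the vertices as v_0 < v_1 < v_2 < v_3 < v_4 < v_5. Listing each simplex with vertices in this order, K has dimension 2 with simplices:

  0-simplices (6): [v_0], [v_1], [v_2], [v_3], [v_4], [v_5]
  1-simplices (12): [v_0,v_1], [v_0,v_2], [v_0,v_4], [v_0,v_5], [v_1,v_2], [v_1,v_3], [v_1,v_5], [v_2,v_3], [v_2,v_4], [v_2,v_5], [v_3,v_5], [v_4,v_5]
  2-simplices (6): [v_0,v_1,v_2], [v_0,v_1,v_5], [v_0,v_4,v_5], [v_1,v_2,v_3], [v_2,v_3,v_5], [v_2,v_4,v_5]

Hence C_0 ≅ Z^6, C_1 ≅ Z^12, C_2 ≅ Z^6.

The boundary map ∂_1: C_1 → C_0 maps an edge to its endpoints' difference, ∂[p,q] = q − p. For instance
  ∂[v_0,v_5] = [v_5] − [v_0].
The 6×12 boundary matrix has rank 5 and Smith normal form diag(1,1,1,1,1).

Boundary ∂_2: C_2 → C_1 sends each 2-simplex [p,q,r] to [q,r] − [p,r] + [p,q]. For instance
  ∂[v_1,v_2,v_3] = [v_2,v_3] − [v_1,v_3] + [v_1,v_2],
  ∂[v_0,v_1,v_2] = [v_1,v_2] − [v_0,v_2] + [v_0,v_1].
The 12×6 boundary matrix has rank 6 and Smith normal form diag(1,1,1,1,1,1).

Reading off H_k = ker ∂_k / im ∂_{k+1}:

  H_0: rank C_0 − rank ∂_1 = 6 − 5 = 1, and the invariant factors of ∂_1 are all 1, so H_0 ≅ Z.
  H_1: rank ker ∂_1 − rank ∂_2 = (12 − 5) − 6 = 1, and the invariant factors of ∂_2 are all 1, so H_1 ≅ Z.
  H_2: rank ker ∂_2 − rank ∂_3 = (6 − 6) − 0 = 0, and there is no ∂_3, so H_2 ≅ 0.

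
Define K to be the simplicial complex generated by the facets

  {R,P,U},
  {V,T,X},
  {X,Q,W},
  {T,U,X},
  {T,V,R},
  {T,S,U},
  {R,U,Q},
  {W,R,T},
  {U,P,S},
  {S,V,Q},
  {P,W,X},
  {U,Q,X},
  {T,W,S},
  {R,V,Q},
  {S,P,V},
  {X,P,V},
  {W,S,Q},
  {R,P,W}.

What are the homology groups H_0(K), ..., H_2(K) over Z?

We work with the vertex ordering P < Q < R < S < T < U < V < W < X. The simplices of K, each written with vertices in increasing order, are:

  0-simplices (9): P, Q, R, S, T, U, V, W, X
  1-simplices (27): PR, PS, PU, PV, PW, PX, QR, QS, QU, QV, QW, QX, RT, RU, RV, RW, ST, SU, SV, SW, TU, TV, TW, TX, UX, VX, WX
  2-simplices (18): PRU, PRW, PSU, PSV, PVX, PWX, QRU, QRV, QSV, QSW, QUX, QWX, RTV, RTW, STU, STW, TUX, TVX

so the chain groups are C_0 ≅ Z^9, C_1 ≅ Z^27, C_2 ≅ Z^18.

∂_1: C_1 → C_0 sends each edge [p,q] (with p < q) to q − p.
The resulting 9×27 matrix has rank 8, and its Smith normal form has invariant factors (1,1,1,1,1,1,1,1).

Boundary ∂_2: C_2 → C_1 sends each 2-simplex [p,q,r] to [q,r] − [p,r] + [p,q]. For instance
  ∂PRU = RU − PU + PR,
  ∂RTV = TV − RV + RT.
The 27×18 boundary matrix has rank 17 and Smith normal form diag(1,1,1,1,1,1,1,1,1,1,1,1,1,1,1,1,1).

From H_k ≅ ker(∂_k) / im(∂_{k+1}) we obtain:

  H_0: rank C_0 − rank ∂_1 = 9 − 8 = 1, and the invariant factors of ∂_1 are all 1, so H_0 ≅ Z.
  H_1: rank ker ∂_1 − rank ∂_2 = (27 − 8) − 17 = 2, and the invariant factors of ∂_2 are all 1, so H_1 ≅ Z^2.
  H_2: rank ker ∂_2 − rank ∂_3 = (18 − 17) − 0 = 1, and there is no ∂_3, so H_2 ≅ Z.

H_0 ≅ Z,  H_1 ≅ Z^2,  H_2 ≅ Z.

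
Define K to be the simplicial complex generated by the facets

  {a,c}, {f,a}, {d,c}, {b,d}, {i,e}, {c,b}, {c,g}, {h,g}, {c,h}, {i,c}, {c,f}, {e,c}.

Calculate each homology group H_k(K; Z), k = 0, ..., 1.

Take the total order a < b < c < d < e < f < g < h < i on the vertex set. Then K (dimension 1) consists of the simplices:

  0-simplices (9): a, b, c, d, e, f, g, h, i
  1-simplices (12): ac, af, bc, bd, cd, ce, cf, cg, ch, ci, ei, gh

so the chain groups are C_0 ≅ Z^9, C_1 ≅ Z^12.

Boundary ∂_1: C_1 → C_0 maps an edge to its endpoints' difference, ∂[p,q] = q − p.
The resulting 9×12 matrix has rank 8, and its Smith normal form has invariant factors (1,1,1,1,1,1,1,1).

Now H_k = ker ∂_k / im ∂_{k+1}, so:

  H_0: rank C_0 − rank ∂_1 = 9 − 8 = 1, and the invariant factors of ∂_1 are all 1, so H_0 ≅ Z.
  H_1: rank ker ∂_1 − rank ∂_2 = (12 − 8) − 0 = 4, and there is no ∂_2, so H_1 ≅ Z^4.

As a check, the Euler characteristic is 9 − 12 = -3, which agrees with 1 − 4 = -3.
(K is a triangulation of a wedge of 4 circles.)

H_0 ≅ Z,  H_1 ≅ Z^4.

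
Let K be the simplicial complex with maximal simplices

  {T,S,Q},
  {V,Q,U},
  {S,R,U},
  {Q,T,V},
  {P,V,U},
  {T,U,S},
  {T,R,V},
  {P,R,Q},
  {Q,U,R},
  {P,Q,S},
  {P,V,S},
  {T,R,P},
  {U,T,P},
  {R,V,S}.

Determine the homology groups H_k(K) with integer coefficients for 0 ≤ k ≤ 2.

Take the total order P < Q < R < S < T < U < V on the vertex set. Then K (dimension 2) consists of the simplices:

  0-simplices (7): P, Q, R, S, T, U, V
  1-simplices (21): PQ, PR, PS, PT, PU, PV, QR, QS, QT, QU, QV, RS, RT, RU, RV, ST, SU, SV, TU, TV, UV
  2-simplices (14): PQR, PQS, PRT, PSV, PTU, PUV, QRU, QST, QTV, QUV, RSU, RSV, RTV, STU

so the chain groups are C_0 ≅ Z^7, C_1 ≅ Z^21, C_2 ≅ Z^14.

∂_1: C_1 → C_0 sends each edge [p,q] (with p < q) to q − p.
The resulting 7×21 matrix has rank 6, and its Smith normal form has invariant factors (1,1,1,1,1,1).

∂_2: C_2 → C_1 maps a triangle to the signed sum of its edges. For instance
  ∂RSV = SV − RV + RS,
  ∂QTV = TV − QV + QT.
This gives a 21×14 integer matrix of rank 13; reducing to Smith normal form yields diagonal entries (1,1,1,1,1,1,1,1,1,1,1,1,1).

Reading off H_k = ker ∂_k / im ∂_{k+1}:

  H_0: rank C_0 − rank ∂_1 = 7 − 6 = 1, and the invariant factors of ∂_1 are all 1, so H_0 ≅ Z.
  H_1: rank ker ∂_1 − rank ∂_2 = (21 − 6) − 13 = 2, and the invariant factors of ∂_2 are all 1, so H_1 ≅ Z^2.
  H_2: rank ker ∂_2 − rank ∂_3 = (14 − 13) − 0 = 1, and there is no ∂_3, so H_2 ≅ Z.

H_0 ≅ Z,  H_1 ≅ Z^2,  H_2 ≅ Z.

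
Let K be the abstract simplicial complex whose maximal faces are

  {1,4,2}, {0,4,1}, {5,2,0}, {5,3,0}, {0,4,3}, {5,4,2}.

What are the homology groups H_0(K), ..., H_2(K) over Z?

Take the total order 0 < 1 < 2 < 3 < 4 < 5 on the vertex set. Then K (dimension 2) consists of the simplices:

  0-simplices (6): [0], [1], [2], [3], [4], [5]
  1-simplices (12): [0,1], [0,2], [0,3], [0,4], [0,5], [1,2], [1,4], [2,4], [2,5], [3,4], [3,5], [4,5]
  2-simplices (6): [0,1,4], [0,2,5], [0,3,4], [0,3,5], [1,2,4], [2,4,5]

Hence C_0 ≅ Z^6, C_1 ≅ Z^12, C_2 ≅ Z^6.

The boundary map ∂_1: C_1 → C_0 is given by ∂[p,q] = [q] − [p]. For instance
  ∂[3,4] = [4] − [3].
The resulting 6×12 matrix has rank 5, and its Smith normal form has invariant factors (1,1,1,1,1).

∂_2: C_2 → C_1 maps a triangle to the signed sum of its edges. For instance
  ∂[1,2,4] = [2,4] − [1,4] + [1,2],
  ∂[0,2,5] = [2,5] − [0,5] + [0,2].
The 12×6 boundary matrix has rank 6 and Smith normal form diag(1,1,1,1,1,1).

Computing H_k = (kernel of ∂_k) / (image of ∂_{k+1}):

  H_0: rank C_0 − rank ∂_1 = 6 − 5 = 1, and the invariant factors of ∂_1 are all 1, so H_0 = Z.
  H_1: rank ker ∂_1 − rank ∂_2 = (12 − 5) − 6 = 1, and the invariant factors of ∂_2 are all 1, so H_1 = Z.
  H_2: rank ker ∂_2 − rank ∂_3 = (6 − 6) − 0 = 0, and there is no ∂_3, so H_2 = 0.

H_0 = Z,  H_1 = Z,  H_2 = 0.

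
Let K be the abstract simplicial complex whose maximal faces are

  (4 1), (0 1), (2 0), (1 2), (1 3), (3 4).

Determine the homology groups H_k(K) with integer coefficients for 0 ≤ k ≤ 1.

Order the vertices as 0 < 1 < 2 < 3 < 4. Listing each simplex with vertices in this order, K has dimension 1 with simplices:

  0-simplices (5): [0], [1], [2], [3], [4]
  1-simplices (6): [0,1], [0,2], [1,2], [1,3], [1,4], [3,4]

so the chain groups are C_0 ≅ Z^5, C_1 ≅ Z^6.

The boundary map ∂_1: C_1 → C_0 sends each edge [p,q] (with p < q) to q − p.
The resulting 5×6 matrix has rank 4, and its Smith normal form has invariant factors (1,1,1,1).

Now H_k = ker ∂_k / im ∂_{k+1}, so:

  H_0: rank C_0 − rank ∂_1 = 5 − 4 = 1, and the invariant factors of ∂_1 are all 1, so H_0 = Z.
  H_1: rank ker ∂_1 − rank ∂_2 = (6 − 4) − 0 = 2, and there is no ∂_2, so H_1 = Z^2.

H_0 ≅ Z,  H_1 ≅ Z^2.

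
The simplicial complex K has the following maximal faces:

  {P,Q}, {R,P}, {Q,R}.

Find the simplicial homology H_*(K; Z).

H_0 ≅ Z,  H_1 ≅ Z.

Order the vertices as P < Q < R. Listing each simplex with vertices in this order, K has dimension 1 with simplices:

  0-simplices (3): P, Q, R
  1-simplices (3): PQ, PR, QR

Hence C_0 ≅ Z^3, C_1 ≅ Z^3.

Boundary ∂_1: C_1 → C_0 is given by ∂[p,q] = [q] − [p].
This gives a 3×3 integer matrix of rank 2; reducing to Smith normal form yields diagonal entries (1,1).

From H_k ≅ ker(∂_k) / im(∂_{k+1}) we obtain:

  H_0: rank C_0 − rank ∂_1 = 3 − 2 = 1, and the invariant factors of ∂_1 are all 1, so H_0 = Z.
  H_1: rank ker ∂_1 − rank ∂_2 = (3 − 2) − 0 = 1, and there is no ∂_2, so H_1 = Z.

(K is a triangulation of the circle S^1.)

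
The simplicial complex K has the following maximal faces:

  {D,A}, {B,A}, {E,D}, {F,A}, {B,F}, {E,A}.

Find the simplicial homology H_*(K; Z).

Order the vertices as A < B < D < E < F. Listing each simplex with vertices in this order, K has dimension 1 with simplices:

  0-simplices (5): A, B, D, E, F
  1-simplices (6): AB, AD, AE, AF, BF, DE

Hence C_0 ≅ Z^5, C_1 ≅ Z^6.

The boundary map ∂_1: C_1 → C_0 is given by ∂[p,q] = [q] − [p]. For instance
  ∂AE = E − A.
As a 5×6 matrix over Z this has rank 4, with invariant factors (1,1,1,1).

From H_k ≅ ker(∂_k) / im(∂_{k+1}) we obtain:

  H_0: rank C_0 − rank ∂_1 = 5 − 4 = 1, and the invariant factors of ∂_1 are all 1, so H_0 = Z.
  H_1: rank ker ∂_1 − rank ∂_2 = (6 − 4) − 0 = 2, and there is no ∂_2, so H_1 = Z^2.

H_0 ≅ Z,  H_1 ≅ Z^2.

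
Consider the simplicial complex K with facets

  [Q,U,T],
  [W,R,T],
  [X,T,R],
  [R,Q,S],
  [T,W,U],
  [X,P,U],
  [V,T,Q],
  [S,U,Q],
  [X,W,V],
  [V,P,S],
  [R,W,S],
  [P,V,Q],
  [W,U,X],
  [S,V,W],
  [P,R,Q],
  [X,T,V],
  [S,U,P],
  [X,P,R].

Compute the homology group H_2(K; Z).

Order the vertices as P < Q < R < S < T < U < V < W < X. Listing each simplex with vertices in this order, K has dimension 2 with simplices:

  0-simplices (9): P, Q, R, S, T, U, V, W, X
  1-simplices (27): PQ, PR, PS, PU, PV, PX, QR, QS, QT, QU, QV, RS, RT, RW, RX, SU, SV, SW, TU, TV, TW, TX, UW, UX, VW, VX, WX
  2-simplices (18): PQR, PQV, PRX, PSU, PSV, PUX, QRS, QSU, QTU, QTV, RSW, RTW, RTX, SVW, TUW, TVX, UWX, VWX

Hence C_0 ≅ Z^9, C_1 ≅ Z^27, C_2 ≅ Z^18.

Boundary ∂_1: C_1 → C_0 sends each edge [p,q] (with p < q) to q − p.
As a 9×27 matrix over Z this has rank 8, with invariant factors (1,1,1,1,1,1,1,1).

∂_2: C_2 → C_1 maps a triangle to the signed sum of its edges. For instance
  ∂RTX = TX − RX + RT,
  ∂PQR = QR − PR + PQ.
The resulting 27×18 matrix has rank 18, and its Smith normal form has invariant factors (1,1,1,1,1,1,1,1,1,1,1,1,1,1,1,1,1,2).

From H_k ≅ ker(∂_k) / im(∂_{k+1}) we obtain:

  H_2: rank ker ∂_2 − rank ∂_3 = (18 − 18) − 0 = 0, and there is no ∂_3, so H_2 = 0.

H_2 ≅ 0.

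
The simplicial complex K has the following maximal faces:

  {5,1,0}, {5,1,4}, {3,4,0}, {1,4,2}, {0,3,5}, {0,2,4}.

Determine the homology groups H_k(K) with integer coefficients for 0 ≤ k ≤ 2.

Take the total order 0 < 1 < 2 < 3 < 4 < 5 on the vertex set. Then K (dimension 2) consists of the simplices:

  0-simplices (6): [0], [1], [2], [3], [4], [5]
  1-simplices (12): [0,1], [0,2], [0,3], [0,4], [0,5], [1,2], [1,4], [1,5], [2,4], [3,4], [3,5], [4,5]
  2-simplices (6): [0,1,5], [0,2,4], [0,3,4], [0,3,5], [1,2,4], [1,4,5]

giving chain groups C_0 ≅ Z^6, C_1 ≅ Z^12, C_2 ≅ Z^6.

∂_1: C_1 → C_0 is given by ∂[p,q] = [q] − [p].
The resulting 6×12 matrix has rank 5, and its Smith normal form has invariant factors (1,1,1,1,1).

∂_2: C_2 → C_1 sends each 2-simplex [p,q,r] to [q,r] − [p,r] + [p,q]. For instance
  ∂[0,3,5] = [3,5] − [0,5] + [0,3],
  ∂[0,2,4] = [2,4] − [0,4] + [0,2].
The resulting 12×6 matrix has rank 6, and its Smith normal form has invariant factors (1,1,1,1,1,1).

Now H_k = ker ∂_k / im ∂_{k+1}, so:

  H_0: rank C_0 − rank ∂_1 = 6 − 5 = 1, and the invariant factors of ∂_1 are all 1, so H_0 = Z.
  H_1: rank ker ∂_1 − rank ∂_2 = (12 − 5) − 6 = 1, and the invariant factors of ∂_2 are all 1, so H_1 = Z.
  H_2: rank ker ∂_2 − rank ∂_3 = (6 − 6) − 0 = 0, and there is no ∂_3, so H_2 = 0.

H_0 = Z,  H_1 = Z,  H_2 = 0.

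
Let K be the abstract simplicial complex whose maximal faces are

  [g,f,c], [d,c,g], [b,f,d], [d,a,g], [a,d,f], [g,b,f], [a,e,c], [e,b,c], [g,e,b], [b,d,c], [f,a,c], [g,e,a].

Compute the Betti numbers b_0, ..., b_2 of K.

We work with the vertex ordering a < b < c < d < e < f < g. The simplices of K, each written with vertices in increasing order, are:

  0-simplices (7): a, b, c, d, e, f, g
  1-simplices (18): ac, ad, ae, af, ag, bc, bd, be, bf, bg, cd, ce, cf, cg, df, dg, eg, fg
  2-simplices (12): ace, acf, adf, adg, aeg, bcd, bce, bdf, beg, bfg, cdg, cfg

Hence C_0 ≅ Z^7, C_1 ≅ Z^18, C_2 ≅ Z^12.

Boundary ∂_1: C_1 → C_0 is given by ∂[p,q] = [q] − [p].
The 7×18 boundary matrix has rank 6 and Smith normal form diag(1,1,1,1,1,1).

The boundary map ∂_2: C_2 → C_1 acts by ∂[p,q,r] = [q,r] − [p,r] + [p,q]. For instance
  ∂cfg = fg − cg + cf,
  ∂adf = df − af + ad.
The 18×12 boundary matrix has rank 12 and Smith normal form diag(1,1,1,1,1,1,1,1,1,1,1,2).

Reading off H_k = ker ∂_k / im ∂_{k+1}:

  H_0: rank C_0 − rank ∂_1 = 7 − 6 = 1, and the invariant factors of ∂_1 are all 1, so H_0 = Z.
  H_1: rank ker ∂_1 − rank ∂_2 = (18 − 6) − 12 = 0, and ∂_2 has invariant factor 2 > 1, so H_1 = Z_2.
  H_2: rank ker ∂_2 − rank ∂_3 = (12 − 12) − 0 = 0, and there is no ∂_3, so H_2 = 0.

(K is a triangulation of the real projective plane RP^2.)

Hence the Betti numbers are b_0 = 1, b_1 = 0, b_2 = 0.

b_0 = 1, b_1 = 0, b_2 = 0.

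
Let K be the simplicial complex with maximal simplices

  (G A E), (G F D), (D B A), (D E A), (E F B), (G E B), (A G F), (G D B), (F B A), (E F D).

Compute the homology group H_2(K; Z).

H_2 = 0.

Order the vertices as A < B < D < E < F < G. Listing each simplex with vertices in this order, K has dimension 2 with simplices:

  0-simplices (6): A, B, D, E, F, G
  1-simplices (15): AB, AD, AE, AF, AG, BD, BE, BF, BG, DE, DF, DG, EF, EG, FG
  2-simplices (10): ABD, ABF, ADE, AEG, AFG, BDG, BEF, BEG, DEF, DFG

so the chain groups are C_0 ≅ Z^6, C_1 ≅ Z^15, C_2 ≅ Z^10.

∂_1: C_1 → C_0 maps an edge to its endpoints' difference, ∂[p,q] = q − p. For instance
  ∂AF = F − A.
As a 6×15 matrix over Z this has rank 5, with invariant factors (1,1,1,1,1).

The boundary map ∂_2: C_2 → C_1 acts by ∂[p,q,r] = [q,r] − [p,r] + [p,q]. For instance
  ∂DFG = FG − DG + DF,
  ∂AEG = EG − AG + AE.
As a 15×10 matrix over Z this has rank 10, with invariant factors (1,1,1,1,1,1,1,1,1,2).

Computing H_k = (kernel of ∂_k) / (image of ∂_{k+1}):

  H_2: rank ker ∂_2 − rank ∂_3 = (10 − 10) − 0 = 0, and there is no ∂_3, so H_2 ≅ 0.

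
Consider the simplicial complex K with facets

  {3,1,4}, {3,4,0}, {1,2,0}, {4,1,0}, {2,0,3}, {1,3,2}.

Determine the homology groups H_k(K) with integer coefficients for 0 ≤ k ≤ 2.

Fix the vertex order 0 < 1 < 2 < 3 < 4 and write every simplex with vertices in increasing order. Then dim K = 2 and the simplices of K are:

  0-simplices (5): [0], [1], [2], [3], [4]
  1-simplices (9): [0,1], [0,2], [0,3], [0,4], [1,2], [1,3], [1,4], [2,3], [3,4]
  2-simplices (6): [0,1,2], [0,1,4], [0,2,3], [0,3,4], [1,2,3], [1,3,4]

giving chain groups C_0 ≅ Z^5, C_1 ≅ Z^9, C_2 ≅ Z^6.

The boundary map ∂_1: C_1 → C_0 maps an edge to its endpoints' difference, ∂[p,q] = q − p. For instance
  ∂[3,4] = [4] − [3].
The 5×9 boundary matrix has rank 4 and Smith normal form diag(1,1,1,1).

∂_2: C_2 → C_1 acts by ∂[p,q,r] = [q,r] − [p,r] + [p,q]. For instance
  ∂[0,1,2] = [1,2] − [0,2] + [0,1],
  ∂[0,1,4] = [1,4] − [0,4] + [0,1].
The 9×6 boundary matrix has rank 5 and Smith normal form diag(1,1,1,1,1).

Computing H_k = (kernel of ∂_k) / (image of ∂_{k+1}):

  H_0: rank C_0 − rank ∂_1 = 5 − 4 = 1, and the invariant factors of ∂_1 are all 1, so H_0 = Z.
  H_1: rank ker ∂_1 − rank ∂_2 = (9 − 4) − 5 = 0, and the invariant factors of ∂_2 are all 1, so H_1 = 0.
  H_2: rank ker ∂_2 − rank ∂_3 = (6 − 5) − 0 = 1, and there is no ∂_3, so H_2 = Z.

H_0 = Z,  H_1 = 0,  H_2 = Z.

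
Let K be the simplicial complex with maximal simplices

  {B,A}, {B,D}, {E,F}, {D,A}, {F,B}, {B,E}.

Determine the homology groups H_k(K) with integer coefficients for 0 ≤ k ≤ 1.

Fix the vertex order A < B < D < E < F and write every simplex with vertices in increasing order. Then dim K = 1 and the simplices of K are:

  0-simplices (5): A, B, D, E, F
  1-simplices (6): AB, AD, BD, BE, BF, EF

Hence C_0 ≅ Z^5, C_1 ≅ Z^6.

Boundary ∂_1: C_1 → C_0 is given by ∂[p,q] = [q] − [p].
This gives a 5×6 integer matrix of rank 4; reducing to Smith normal form yields diagonal entries (1,1,1,1).

Computing H_k = (kernel of ∂_k) / (image of ∂_{k+1}):

  H_0: rank C_0 − rank ∂_1 = 5 − 4 = 1, and the invariant factors of ∂_1 are all 1, so H_0 ≅ Z.
  H_1: rank ker ∂_1 − rank ∂_2 = (6 − 4) − 0 = 2, and there is no ∂_2, so H_1 ≅ Z^2.

(K is a triangulation of a wedge of 2 circles.)

H_0 = Z,  H_1 = Z^2.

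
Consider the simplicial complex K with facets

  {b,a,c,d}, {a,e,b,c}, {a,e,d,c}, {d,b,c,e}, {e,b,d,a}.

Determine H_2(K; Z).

H_2 = 0.

Order the vertices as a < b < c < d < e. Listing each simplex with vertices in this order, K has dimension 3 with simplices:

  0-simplices (5): a, b, c, d, e
  1-simplices (10): ab, ac, ad, ae, bc, bd, be, cd, ce, de
  2-simplices (10): abc, abd, abe, acd, ace, ade, bcd, bce, bde, cde
  3-simplices (5): abcd, abce, abde, acde, bcde

giving chain groups C_0 ≅ Z^5, C_1 ≅ Z^10, C_2 ≅ Z^10, C_3 ≅ Z^5.

Boundary ∂_1: C_1 → C_0 maps an edge to its endpoints' difference, ∂[p,q] = q − p.
As a 5×10 matrix over Z this has rank 4, with invariant factors (1,1,1,1).

The boundary map ∂_2: C_2 → C_1 maps a triangle to the signed sum of its edges. For instance
  ∂abe = be − ae + ab,
  ∂ade = de − ae + ad.
The resulting 10×10 matrix has rank 6, and its Smith normal form has invariant factors (1,1,1,1,1,1).

∂_3: C_3 → C_2 sends each 3-simplex σ to the alternating sum Σ_i (−1)^i (σ with its i-th vertex removed). For instance
  ∂abde = bde − ade + abe − abd,
  ∂acde = cde − ade + ace − acd.
The resulting 10×5 matrix has rank 4, and its Smith normal form has invariant factors (1,1,1,1).

Now H_k = ker ∂_k / im ∂_{k+1}, so:

  H_2: rank ker ∂_2 − rank ∂_3 = (10 − 6) − 4 = 0, and the invariant factors of ∂_3 are all 1, so H_2 ≅ 0.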